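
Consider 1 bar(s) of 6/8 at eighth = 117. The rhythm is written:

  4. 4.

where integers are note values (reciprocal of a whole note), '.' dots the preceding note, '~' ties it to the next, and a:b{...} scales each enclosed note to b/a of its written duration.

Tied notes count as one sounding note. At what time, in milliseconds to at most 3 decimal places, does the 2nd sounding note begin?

1. 0.0ms @ 0 + 1538.462ms (3)
2. 1538.462ms @ 3 + 1538.462ms (3)

note 2 onset = 3b = 1538.462ms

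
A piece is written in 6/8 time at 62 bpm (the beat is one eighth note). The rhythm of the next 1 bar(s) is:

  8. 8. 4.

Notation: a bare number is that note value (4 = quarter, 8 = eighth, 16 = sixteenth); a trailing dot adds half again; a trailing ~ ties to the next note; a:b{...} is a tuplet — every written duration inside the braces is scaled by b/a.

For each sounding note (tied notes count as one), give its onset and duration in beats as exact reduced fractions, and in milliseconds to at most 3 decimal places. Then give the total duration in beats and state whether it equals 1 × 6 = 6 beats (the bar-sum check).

1) 0.0ms=0b +1451.613ms=3/2b
2) 1451.613ms=3/2b +1451.613ms=3/2b
3) 2903.226ms=3b +2903.226ms=3b
Σ=6b of 6 (62bpm 6/8) — PASS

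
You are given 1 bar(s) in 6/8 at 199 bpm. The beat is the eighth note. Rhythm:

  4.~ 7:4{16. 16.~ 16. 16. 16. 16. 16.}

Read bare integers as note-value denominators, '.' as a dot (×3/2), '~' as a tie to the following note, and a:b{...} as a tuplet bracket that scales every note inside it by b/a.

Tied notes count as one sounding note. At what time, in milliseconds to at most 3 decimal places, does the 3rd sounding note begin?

note 3 onset = 30/7b = 1292.175ms

1. 0.0ms @ 0 + 1033.74ms (24/7)
2. 1033.74ms @ 24/7 + 258.435ms (6/7)
3. 1292.175ms @ 30/7 + 129.218ms (3/7)
4. 1421.393ms @ 33/7 + 129.218ms (3/7)
5. 1550.61ms @ 36/7 + 129.218ms (3/7)
6. 1679.828ms @ 39/7 + 129.218ms (3/7)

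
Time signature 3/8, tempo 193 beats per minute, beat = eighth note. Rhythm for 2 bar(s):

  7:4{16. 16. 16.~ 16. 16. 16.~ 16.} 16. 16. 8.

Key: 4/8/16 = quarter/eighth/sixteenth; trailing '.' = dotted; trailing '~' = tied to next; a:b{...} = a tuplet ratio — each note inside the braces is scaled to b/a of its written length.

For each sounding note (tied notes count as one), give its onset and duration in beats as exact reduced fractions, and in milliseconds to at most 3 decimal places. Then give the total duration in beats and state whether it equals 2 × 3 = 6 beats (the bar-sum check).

1) 0.0ms=0b +133.235ms=3/7b
2) 133.235ms=3/7b +133.235ms=3/7b
3) 266.469ms=6/7b +266.469ms=6/7b
4) 532.939ms=12/7b +133.235ms=3/7b
5) 666.173ms=15/7b +266.469ms=6/7b
6) 932.642ms=3b +233.161ms=3/4b
7) 1165.803ms=15/4b +233.161ms=3/4b
8) 1398.964ms=9/2b +466.321ms=3/2b
Σ=6b of 6 (193bpm 3/8) — PASS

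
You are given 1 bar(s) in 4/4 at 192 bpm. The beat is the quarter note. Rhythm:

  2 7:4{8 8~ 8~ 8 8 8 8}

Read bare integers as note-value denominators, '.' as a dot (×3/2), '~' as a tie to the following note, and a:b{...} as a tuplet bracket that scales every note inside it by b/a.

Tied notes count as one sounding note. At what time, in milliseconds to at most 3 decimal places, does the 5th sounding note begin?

1. 0.0ms @ 0 + 625.0ms (2)
2. 625.0ms @ 2 + 89.286ms (2/7)
3. 714.286ms @ 16/7 + 267.857ms (6/7)
4. 982.143ms @ 22/7 + 89.286ms (2/7)
5. 1071.429ms @ 24/7 + 89.286ms (2/7)
6. 1160.714ms @ 26/7 + 89.286ms (2/7)

note 5 onset = 24/7b = 1071.429ms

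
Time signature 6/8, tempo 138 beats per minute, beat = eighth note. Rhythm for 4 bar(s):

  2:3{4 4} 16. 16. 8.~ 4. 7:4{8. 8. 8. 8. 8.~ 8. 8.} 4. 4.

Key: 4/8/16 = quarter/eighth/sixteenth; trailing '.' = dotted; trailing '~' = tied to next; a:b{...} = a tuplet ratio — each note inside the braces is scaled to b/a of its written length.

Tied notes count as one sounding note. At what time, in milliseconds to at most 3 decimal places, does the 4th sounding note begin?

1. 0.0ms @ 0 + 1304.348ms (3)
2. 1304.348ms @ 3 + 1304.348ms (3)
3. 2608.696ms @ 6 + 326.087ms (3/4)
4. 2934.783ms @ 27/4 + 326.087ms (3/4)
5. 3260.87ms @ 15/2 + 1956.522ms (9/2)
6. 5217.391ms @ 12 + 372.671ms (6/7)
7. 5590.062ms @ 90/7 + 372.671ms (6/7)
8. 5962.733ms @ 96/7 + 372.671ms (6/7)
9. 6335.404ms @ 102/7 + 372.671ms (6/7)
10. 6708.075ms @ 108/7 + 745.342ms (12/7)
11. 7453.416ms @ 120/7 + 372.671ms (6/7)
12. 7826.087ms @ 18 + 1304.348ms (3)
13. 9130.435ms @ 21 + 1304.348ms (3)

note 4 onset = 27/4b = 2934.783ms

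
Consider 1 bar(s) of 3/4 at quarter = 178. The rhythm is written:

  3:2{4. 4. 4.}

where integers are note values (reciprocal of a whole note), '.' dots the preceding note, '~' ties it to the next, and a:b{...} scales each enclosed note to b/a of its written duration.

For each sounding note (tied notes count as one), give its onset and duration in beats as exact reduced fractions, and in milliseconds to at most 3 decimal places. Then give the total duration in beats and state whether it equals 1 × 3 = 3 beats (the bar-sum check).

1) 0.0ms=0b +337.079ms=1b
2) 337.079ms=1b +337.079ms=1b
3) 674.157ms=2b +337.079ms=1b
Σ=3b of 3 (178bpm 3/4) — PASS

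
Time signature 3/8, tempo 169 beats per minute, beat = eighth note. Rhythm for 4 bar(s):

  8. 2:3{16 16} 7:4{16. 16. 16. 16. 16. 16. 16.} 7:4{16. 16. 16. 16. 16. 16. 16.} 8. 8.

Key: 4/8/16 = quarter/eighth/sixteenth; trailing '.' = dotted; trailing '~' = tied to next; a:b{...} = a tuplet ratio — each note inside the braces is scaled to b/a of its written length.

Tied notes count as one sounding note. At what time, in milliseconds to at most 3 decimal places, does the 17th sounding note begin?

note 17 onset = 60/7b = 3043.111ms

1. 0.0ms @ 0 + 532.544ms (3/2)
2. 532.544ms @ 3/2 + 266.272ms (3/4)
3. 798.817ms @ 9/4 + 266.272ms (3/4)
4. 1065.089ms @ 3 + 152.156ms (3/7)
5. 1217.244ms @ 24/7 + 152.156ms (3/7)
6. 1369.4ms @ 27/7 + 152.156ms (3/7)
7. 1521.555ms @ 30/7 + 152.156ms (3/7)
8. 1673.711ms @ 33/7 + 152.156ms (3/7)
9. 1825.866ms @ 36/7 + 152.156ms (3/7)
10. 1978.022ms @ 39/7 + 152.156ms (3/7)
11. 2130.178ms @ 6 + 152.156ms (3/7)
12. 2282.333ms @ 45/7 + 152.156ms (3/7)
13. 2434.489ms @ 48/7 + 152.156ms (3/7)
14. 2586.644ms @ 51/7 + 152.156ms (3/7)
15. 2738.8ms @ 54/7 + 152.156ms (3/7)
16. 2890.955ms @ 57/7 + 152.156ms (3/7)
17. 3043.111ms @ 60/7 + 152.156ms (3/7)
18. 3195.266ms @ 9 + 532.544ms (3/2)
19. 3727.811ms @ 21/2 + 532.544ms (3/2)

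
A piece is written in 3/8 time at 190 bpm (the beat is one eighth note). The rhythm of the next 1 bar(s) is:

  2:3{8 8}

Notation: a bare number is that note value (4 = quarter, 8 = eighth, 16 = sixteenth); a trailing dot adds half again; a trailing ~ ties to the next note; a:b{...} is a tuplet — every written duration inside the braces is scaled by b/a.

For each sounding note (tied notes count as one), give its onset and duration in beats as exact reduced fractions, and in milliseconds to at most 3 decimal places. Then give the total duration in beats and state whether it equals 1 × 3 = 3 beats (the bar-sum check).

1) 0.0ms=0b +473.684ms=3/2b
2) 473.684ms=3/2b +473.684ms=3/2b
Σ=3b of 3 (190bpm 3/8) — PASS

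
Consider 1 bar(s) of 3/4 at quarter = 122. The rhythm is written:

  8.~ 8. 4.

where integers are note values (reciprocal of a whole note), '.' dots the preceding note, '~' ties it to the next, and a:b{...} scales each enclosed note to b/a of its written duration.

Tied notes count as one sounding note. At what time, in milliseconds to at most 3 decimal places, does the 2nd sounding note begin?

note 2 onset = 3/2b = 737.705ms

1. 0.0ms @ 0 + 737.705ms (3/2)
2. 737.705ms @ 3/2 + 737.705ms (3/2)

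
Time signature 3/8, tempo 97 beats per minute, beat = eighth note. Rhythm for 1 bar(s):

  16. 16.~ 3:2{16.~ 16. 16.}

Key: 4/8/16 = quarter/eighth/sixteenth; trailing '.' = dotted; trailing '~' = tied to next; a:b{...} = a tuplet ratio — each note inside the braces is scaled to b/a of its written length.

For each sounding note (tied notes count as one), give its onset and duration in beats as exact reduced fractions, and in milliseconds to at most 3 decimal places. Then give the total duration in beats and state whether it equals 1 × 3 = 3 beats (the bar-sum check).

1) 0.0ms=0b +463.918ms=3/4b
2) 463.918ms=3/4b +1082.474ms=7/4b
3) 1546.392ms=5/2b +309.278ms=1/2b
Σ=3b of 3 (97bpm 3/8) — PASS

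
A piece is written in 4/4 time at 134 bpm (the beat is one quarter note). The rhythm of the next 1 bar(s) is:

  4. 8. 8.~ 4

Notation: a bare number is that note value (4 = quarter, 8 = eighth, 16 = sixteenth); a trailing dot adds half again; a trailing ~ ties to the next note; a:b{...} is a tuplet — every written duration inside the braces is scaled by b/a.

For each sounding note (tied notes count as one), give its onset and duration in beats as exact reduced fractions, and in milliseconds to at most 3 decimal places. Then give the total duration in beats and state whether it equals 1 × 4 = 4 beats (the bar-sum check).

1) 0.0ms=0b +671.642ms=3/2b
2) 671.642ms=3/2b +335.821ms=3/4b
3) 1007.463ms=9/4b +783.582ms=7/4b
Σ=4b of 4 (134bpm 4/4) — PASS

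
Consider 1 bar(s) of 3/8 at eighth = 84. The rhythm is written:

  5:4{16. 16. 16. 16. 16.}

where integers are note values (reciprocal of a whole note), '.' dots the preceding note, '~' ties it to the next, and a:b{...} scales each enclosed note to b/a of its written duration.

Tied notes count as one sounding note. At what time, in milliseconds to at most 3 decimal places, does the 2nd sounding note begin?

note 2 onset = 3/5b = 428.571ms

1. 0.0ms @ 0 + 428.571ms (3/5)
2. 428.571ms @ 3/5 + 428.571ms (3/5)
3. 857.143ms @ 6/5 + 428.571ms (3/5)
4. 1285.714ms @ 9/5 + 428.571ms (3/5)
5. 1714.286ms @ 12/5 + 428.571ms (3/5)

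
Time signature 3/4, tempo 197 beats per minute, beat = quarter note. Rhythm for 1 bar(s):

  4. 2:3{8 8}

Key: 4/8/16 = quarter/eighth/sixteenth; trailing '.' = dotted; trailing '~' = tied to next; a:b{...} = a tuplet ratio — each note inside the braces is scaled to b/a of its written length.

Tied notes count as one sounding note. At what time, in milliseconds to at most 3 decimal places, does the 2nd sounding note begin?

note 2 onset = 3/2b = 456.853ms

1. 0.0ms @ 0 + 456.853ms (3/2)
2. 456.853ms @ 3/2 + 228.426ms (3/4)
3. 685.279ms @ 9/4 + 228.426ms (3/4)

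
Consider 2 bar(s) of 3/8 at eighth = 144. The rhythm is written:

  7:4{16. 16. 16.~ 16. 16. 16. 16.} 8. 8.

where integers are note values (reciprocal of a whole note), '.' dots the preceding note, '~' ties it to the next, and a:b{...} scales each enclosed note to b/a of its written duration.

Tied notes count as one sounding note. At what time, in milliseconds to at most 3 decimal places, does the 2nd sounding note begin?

note 2 onset = 3/7b = 178.571ms

1. 0.0ms @ 0 + 178.571ms (3/7)
2. 178.571ms @ 3/7 + 178.571ms (3/7)
3. 357.143ms @ 6/7 + 357.143ms (6/7)
4. 714.286ms @ 12/7 + 178.571ms (3/7)
5. 892.857ms @ 15/7 + 178.571ms (3/7)
6. 1071.429ms @ 18/7 + 178.571ms (3/7)
7. 1250.0ms @ 3 + 625.0ms (3/2)
8. 1875.0ms @ 9/2 + 625.0ms (3/2)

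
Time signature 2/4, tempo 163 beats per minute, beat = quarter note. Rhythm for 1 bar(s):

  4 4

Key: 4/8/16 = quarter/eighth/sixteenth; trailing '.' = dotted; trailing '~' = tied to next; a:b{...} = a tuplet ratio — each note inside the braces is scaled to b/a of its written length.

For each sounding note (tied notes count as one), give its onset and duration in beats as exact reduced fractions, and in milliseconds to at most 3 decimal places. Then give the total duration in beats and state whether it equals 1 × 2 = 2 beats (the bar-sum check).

1) 0.0ms=0b +368.098ms=1b
2) 368.098ms=1b +368.098ms=1b
Σ=2b of 2 (163bpm 2/4) — PASS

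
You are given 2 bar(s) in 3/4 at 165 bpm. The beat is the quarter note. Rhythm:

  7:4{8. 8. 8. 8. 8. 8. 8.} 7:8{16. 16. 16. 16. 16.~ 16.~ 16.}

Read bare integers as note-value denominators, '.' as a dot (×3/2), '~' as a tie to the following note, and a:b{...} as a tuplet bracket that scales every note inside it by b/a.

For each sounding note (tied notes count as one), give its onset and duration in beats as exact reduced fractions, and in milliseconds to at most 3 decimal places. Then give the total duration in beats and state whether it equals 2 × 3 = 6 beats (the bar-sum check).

1) 0.0ms=0b +155.844ms=3/7b
2) 155.844ms=3/7b +155.844ms=3/7b
3) 311.688ms=6/7b +155.844ms=3/7b
4) 467.532ms=9/7b +155.844ms=3/7b
5) 623.377ms=12/7b +155.844ms=3/7b
6) 779.221ms=15/7b +155.844ms=3/7b
7) 935.065ms=18/7b +155.844ms=3/7b
8) 1090.909ms=3b +155.844ms=3/7b
9) 1246.753ms=24/7b +155.844ms=3/7b
10) 1402.597ms=27/7b +155.844ms=3/7b
11) 1558.442ms=30/7b +155.844ms=3/7b
12) 1714.286ms=33/7b +467.532ms=9/7b
Σ=6b of 6 (165bpm 3/4) — PASS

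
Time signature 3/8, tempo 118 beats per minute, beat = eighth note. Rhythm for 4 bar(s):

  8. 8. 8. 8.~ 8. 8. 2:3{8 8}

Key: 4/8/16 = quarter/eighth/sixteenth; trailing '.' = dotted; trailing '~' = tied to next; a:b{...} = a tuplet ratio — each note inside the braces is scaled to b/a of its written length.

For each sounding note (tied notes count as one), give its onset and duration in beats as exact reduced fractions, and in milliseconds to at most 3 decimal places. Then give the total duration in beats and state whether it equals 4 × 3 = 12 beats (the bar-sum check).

1) 0.0ms=0b +762.712ms=3/2b
2) 762.712ms=3/2b +762.712ms=3/2b
3) 1525.424ms=3b +762.712ms=3/2b
4) 2288.136ms=9/2b +1525.424ms=3b
5) 3813.559ms=15/2b +762.712ms=3/2b
6) 4576.271ms=9b +762.712ms=3/2b
7) 5338.983ms=21/2b +762.712ms=3/2b
Σ=12b of 12 (118bpm 3/8) — PASS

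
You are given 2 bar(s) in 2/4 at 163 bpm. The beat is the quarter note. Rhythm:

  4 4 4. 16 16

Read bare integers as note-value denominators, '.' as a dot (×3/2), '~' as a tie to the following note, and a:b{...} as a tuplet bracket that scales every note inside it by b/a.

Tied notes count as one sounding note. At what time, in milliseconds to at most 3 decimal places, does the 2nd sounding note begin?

note 2 onset = 1b = 368.098ms

1. 0.0ms @ 0 + 368.098ms (1)
2. 368.098ms @ 1 + 368.098ms (1)
3. 736.196ms @ 2 + 552.147ms (3/2)
4. 1288.344ms @ 7/2 + 92.025ms (1/4)
5. 1380.368ms @ 15/4 + 92.025ms (1/4)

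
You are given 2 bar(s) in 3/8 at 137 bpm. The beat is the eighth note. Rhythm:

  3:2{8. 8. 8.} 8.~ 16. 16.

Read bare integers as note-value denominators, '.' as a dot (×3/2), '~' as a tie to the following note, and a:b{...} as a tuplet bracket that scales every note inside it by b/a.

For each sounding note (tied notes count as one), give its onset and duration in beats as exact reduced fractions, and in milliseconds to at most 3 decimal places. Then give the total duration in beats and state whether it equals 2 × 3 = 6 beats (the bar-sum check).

1) 0.0ms=0b +437.956ms=1b
2) 437.956ms=1b +437.956ms=1b
3) 875.912ms=2b +437.956ms=1b
4) 1313.869ms=3b +985.401ms=9/4b
5) 2299.27ms=21/4b +328.467ms=3/4b
Σ=6b of 6 (137bpm 3/8) — PASS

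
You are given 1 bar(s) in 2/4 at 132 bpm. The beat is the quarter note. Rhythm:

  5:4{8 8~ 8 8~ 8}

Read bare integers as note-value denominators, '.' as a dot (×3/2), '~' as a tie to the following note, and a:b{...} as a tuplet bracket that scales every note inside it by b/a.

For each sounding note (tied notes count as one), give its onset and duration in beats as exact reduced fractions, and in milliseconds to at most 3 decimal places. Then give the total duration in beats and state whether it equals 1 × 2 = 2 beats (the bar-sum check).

1) 0.0ms=0b +181.818ms=2/5b
2) 181.818ms=2/5b +363.636ms=4/5b
3) 545.455ms=6/5b +363.636ms=4/5b
Σ=2b of 2 (132bpm 2/4) — PASS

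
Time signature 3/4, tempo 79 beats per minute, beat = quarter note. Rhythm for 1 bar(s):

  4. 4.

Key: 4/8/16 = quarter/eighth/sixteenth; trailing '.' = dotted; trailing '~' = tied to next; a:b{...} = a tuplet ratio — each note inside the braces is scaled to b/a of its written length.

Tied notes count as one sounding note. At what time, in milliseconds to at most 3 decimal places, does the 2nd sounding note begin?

note 2 onset = 3/2b = 1139.241ms

1. 0.0ms @ 0 + 1139.241ms (3/2)
2. 1139.241ms @ 3/2 + 1139.241ms (3/2)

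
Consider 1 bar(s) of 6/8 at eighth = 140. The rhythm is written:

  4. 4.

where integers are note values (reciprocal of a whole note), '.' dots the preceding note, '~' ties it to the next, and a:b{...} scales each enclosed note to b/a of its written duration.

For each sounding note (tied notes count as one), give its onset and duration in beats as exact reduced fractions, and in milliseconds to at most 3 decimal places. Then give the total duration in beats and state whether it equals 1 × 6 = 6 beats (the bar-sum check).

1) 0.0ms=0b +1285.714ms=3b
2) 1285.714ms=3b +1285.714ms=3b
Σ=6b of 6 (140bpm 6/8) — PASS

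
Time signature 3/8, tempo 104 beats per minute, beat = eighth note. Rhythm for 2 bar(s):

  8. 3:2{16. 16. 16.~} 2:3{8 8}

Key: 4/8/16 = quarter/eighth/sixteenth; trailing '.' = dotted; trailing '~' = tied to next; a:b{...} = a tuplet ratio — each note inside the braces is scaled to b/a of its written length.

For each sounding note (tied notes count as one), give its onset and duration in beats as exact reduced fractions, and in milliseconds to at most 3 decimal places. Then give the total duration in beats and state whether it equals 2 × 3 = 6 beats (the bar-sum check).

1) 0.0ms=0b +865.385ms=3/2b
2) 865.385ms=3/2b +288.462ms=1/2b
3) 1153.846ms=2b +288.462ms=1/2b
4) 1442.308ms=5/2b +1153.846ms=2b
5) 2596.154ms=9/2b +865.385ms=3/2b
Σ=6b of 6 (104bpm 3/8) — PASS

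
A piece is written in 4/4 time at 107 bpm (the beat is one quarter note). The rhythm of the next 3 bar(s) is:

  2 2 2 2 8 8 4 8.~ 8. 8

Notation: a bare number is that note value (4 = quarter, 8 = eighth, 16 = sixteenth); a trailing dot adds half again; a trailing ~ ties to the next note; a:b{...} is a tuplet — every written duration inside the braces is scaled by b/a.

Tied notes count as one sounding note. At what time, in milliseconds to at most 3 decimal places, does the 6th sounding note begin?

note 6 onset = 17/2b = 4766.355ms

1. 0.0ms @ 0 + 1121.495ms (2)
2. 1121.495ms @ 2 + 1121.495ms (2)
3. 2242.991ms @ 4 + 1121.495ms (2)
4. 3364.486ms @ 6 + 1121.495ms (2)
5. 4485.981ms @ 8 + 280.374ms (1/2)
6. 4766.355ms @ 17/2 + 280.374ms (1/2)
7. 5046.729ms @ 9 + 560.748ms (1)
8. 5607.477ms @ 10 + 841.121ms (3/2)
9. 6448.598ms @ 23/2 + 280.374ms (1/2)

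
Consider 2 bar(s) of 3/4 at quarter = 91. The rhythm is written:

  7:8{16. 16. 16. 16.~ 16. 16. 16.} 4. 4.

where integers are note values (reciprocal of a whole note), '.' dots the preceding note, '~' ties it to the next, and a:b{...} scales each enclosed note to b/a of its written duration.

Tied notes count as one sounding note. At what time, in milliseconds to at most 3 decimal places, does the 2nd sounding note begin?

note 2 onset = 3/7b = 282.575ms

1. 0.0ms @ 0 + 282.575ms (3/7)
2. 282.575ms @ 3/7 + 282.575ms (3/7)
3. 565.149ms @ 6/7 + 282.575ms (3/7)
4. 847.724ms @ 9/7 + 565.149ms (6/7)
5. 1412.873ms @ 15/7 + 282.575ms (3/7)
6. 1695.447ms @ 18/7 + 282.575ms (3/7)
7. 1978.022ms @ 3 + 989.011ms (3/2)
8. 2967.033ms @ 9/2 + 989.011ms (3/2)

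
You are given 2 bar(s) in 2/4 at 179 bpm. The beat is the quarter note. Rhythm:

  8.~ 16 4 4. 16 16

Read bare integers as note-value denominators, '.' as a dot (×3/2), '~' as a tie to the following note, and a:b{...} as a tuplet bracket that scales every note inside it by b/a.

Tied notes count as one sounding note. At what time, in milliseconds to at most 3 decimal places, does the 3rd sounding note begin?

1. 0.0ms @ 0 + 335.196ms (1)
2. 335.196ms @ 1 + 335.196ms (1)
3. 670.391ms @ 2 + 502.793ms (3/2)
4. 1173.184ms @ 7/2 + 83.799ms (1/4)
5. 1256.983ms @ 15/4 + 83.799ms (1/4)

note 3 onset = 2b = 670.391ms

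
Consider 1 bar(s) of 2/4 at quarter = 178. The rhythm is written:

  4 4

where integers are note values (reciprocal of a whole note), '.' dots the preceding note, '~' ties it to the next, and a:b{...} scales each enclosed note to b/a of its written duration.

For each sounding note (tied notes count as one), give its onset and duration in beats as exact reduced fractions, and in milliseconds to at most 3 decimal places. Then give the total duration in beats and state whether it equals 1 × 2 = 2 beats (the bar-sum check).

1) 0.0ms=0b +337.079ms=1b
2) 337.079ms=1b +337.079ms=1b
Σ=2b of 2 (178bpm 2/4) — PASS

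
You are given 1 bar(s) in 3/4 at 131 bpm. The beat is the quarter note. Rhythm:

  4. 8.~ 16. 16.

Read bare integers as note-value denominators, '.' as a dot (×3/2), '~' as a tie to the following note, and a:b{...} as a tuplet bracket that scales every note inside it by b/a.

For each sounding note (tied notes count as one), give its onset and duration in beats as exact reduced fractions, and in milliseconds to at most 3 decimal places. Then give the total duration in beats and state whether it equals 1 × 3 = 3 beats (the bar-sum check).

1) 0.0ms=0b +687.023ms=3/2b
2) 687.023ms=3/2b +515.267ms=9/8b
3) 1202.29ms=21/8b +171.756ms=3/8b
Σ=3b of 3 (131bpm 3/4) — PASS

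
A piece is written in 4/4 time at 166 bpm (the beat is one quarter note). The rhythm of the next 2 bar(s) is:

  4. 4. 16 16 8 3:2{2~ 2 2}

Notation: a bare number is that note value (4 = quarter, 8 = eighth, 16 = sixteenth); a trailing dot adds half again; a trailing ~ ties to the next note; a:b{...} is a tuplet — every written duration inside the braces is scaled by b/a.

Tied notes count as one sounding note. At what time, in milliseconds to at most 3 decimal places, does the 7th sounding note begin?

note 7 onset = 20/3b = 2409.639ms

1. 0.0ms @ 0 + 542.169ms (3/2)
2. 542.169ms @ 3/2 + 542.169ms (3/2)
3. 1084.337ms @ 3 + 90.361ms (1/4)
4. 1174.699ms @ 13/4 + 90.361ms (1/4)
5. 1265.06ms @ 7/2 + 180.723ms (1/2)
6. 1445.783ms @ 4 + 963.855ms (8/3)
7. 2409.639ms @ 20/3 + 481.928ms (4/3)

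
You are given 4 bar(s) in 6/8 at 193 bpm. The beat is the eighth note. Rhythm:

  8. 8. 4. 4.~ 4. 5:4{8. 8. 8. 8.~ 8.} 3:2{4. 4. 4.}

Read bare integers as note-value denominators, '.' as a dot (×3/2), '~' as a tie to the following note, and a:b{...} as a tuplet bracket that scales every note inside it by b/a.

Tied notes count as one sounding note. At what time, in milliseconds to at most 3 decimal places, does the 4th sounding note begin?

1. 0.0ms @ 0 + 466.321ms (3/2)
2. 466.321ms @ 3/2 + 466.321ms (3/2)
3. 932.642ms @ 3 + 932.642ms (3)
4. 1865.285ms @ 6 + 1865.285ms (6)
5. 3730.57ms @ 12 + 373.057ms (6/5)
6. 4103.627ms @ 66/5 + 373.057ms (6/5)
7. 4476.684ms @ 72/5 + 373.057ms (6/5)
8. 4849.741ms @ 78/5 + 746.114ms (12/5)
9. 5595.855ms @ 18 + 621.762ms (2)
10. 6217.617ms @ 20 + 621.762ms (2)
11. 6839.378ms @ 22 + 621.762ms (2)

note 4 onset = 6b = 1865.285ms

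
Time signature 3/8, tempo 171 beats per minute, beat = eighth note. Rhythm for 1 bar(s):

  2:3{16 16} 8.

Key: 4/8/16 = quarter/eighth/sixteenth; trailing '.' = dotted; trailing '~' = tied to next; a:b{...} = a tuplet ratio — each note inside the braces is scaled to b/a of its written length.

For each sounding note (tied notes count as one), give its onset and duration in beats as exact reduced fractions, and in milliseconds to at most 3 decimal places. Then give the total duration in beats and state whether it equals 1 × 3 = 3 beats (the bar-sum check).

1) 0.0ms=0b +263.158ms=3/4b
2) 263.158ms=3/4b +263.158ms=3/4b
3) 526.316ms=3/2b +526.316ms=3/2b
Σ=3b of 3 (171bpm 3/8) — PASS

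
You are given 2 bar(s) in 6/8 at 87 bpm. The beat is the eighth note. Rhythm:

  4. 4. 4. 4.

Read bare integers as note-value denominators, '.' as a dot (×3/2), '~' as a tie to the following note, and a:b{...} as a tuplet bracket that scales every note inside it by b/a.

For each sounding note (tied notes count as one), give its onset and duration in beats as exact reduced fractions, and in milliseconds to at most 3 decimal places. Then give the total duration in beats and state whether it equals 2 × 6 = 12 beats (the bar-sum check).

1) 0.0ms=0b +2068.966ms=3b
2) 2068.966ms=3b +2068.966ms=3b
3) 4137.931ms=6b +2068.966ms=3b
4) 6206.897ms=9b +2068.966ms=3b
Σ=12b of 12 (87bpm 6/8) — PASS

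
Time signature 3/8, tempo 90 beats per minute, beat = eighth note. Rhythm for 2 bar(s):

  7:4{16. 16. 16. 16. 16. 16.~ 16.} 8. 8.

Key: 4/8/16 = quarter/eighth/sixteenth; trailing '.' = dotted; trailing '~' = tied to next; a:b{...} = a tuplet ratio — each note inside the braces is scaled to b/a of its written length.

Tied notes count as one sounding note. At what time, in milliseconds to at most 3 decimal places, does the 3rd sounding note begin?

note 3 onset = 6/7b = 571.429ms

1. 0.0ms @ 0 + 285.714ms (3/7)
2. 285.714ms @ 3/7 + 285.714ms (3/7)
3. 571.429ms @ 6/7 + 285.714ms (3/7)
4. 857.143ms @ 9/7 + 285.714ms (3/7)
5. 1142.857ms @ 12/7 + 285.714ms (3/7)
6. 1428.571ms @ 15/7 + 571.429ms (6/7)
7. 2000.0ms @ 3 + 1000.0ms (3/2)
8. 3000.0ms @ 9/2 + 1000.0ms (3/2)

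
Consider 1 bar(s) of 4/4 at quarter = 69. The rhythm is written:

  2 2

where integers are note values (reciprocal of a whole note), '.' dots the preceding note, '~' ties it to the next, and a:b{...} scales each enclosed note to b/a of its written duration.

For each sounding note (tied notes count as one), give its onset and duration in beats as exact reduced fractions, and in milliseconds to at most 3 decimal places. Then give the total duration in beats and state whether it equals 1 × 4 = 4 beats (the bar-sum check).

1) 0.0ms=0b +1739.13ms=2b
2) 1739.13ms=2b +1739.13ms=2b
Σ=4b of 4 (69bpm 4/4) — PASS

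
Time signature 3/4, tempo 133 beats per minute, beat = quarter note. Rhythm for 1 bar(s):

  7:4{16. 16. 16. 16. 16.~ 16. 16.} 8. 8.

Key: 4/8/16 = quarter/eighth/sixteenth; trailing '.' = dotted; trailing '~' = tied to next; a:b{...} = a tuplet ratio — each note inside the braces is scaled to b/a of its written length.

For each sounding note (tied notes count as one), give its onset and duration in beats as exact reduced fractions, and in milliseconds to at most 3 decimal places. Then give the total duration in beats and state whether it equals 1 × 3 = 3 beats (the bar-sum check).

1) 0.0ms=0b +96.67ms=3/14b
2) 96.67ms=3/14b +96.67ms=3/14b
3) 193.34ms=3/7b +96.67ms=3/14b
4) 290.011ms=9/14b +96.67ms=3/14b
5) 386.681ms=6/7b +193.34ms=3/7b
6) 580.021ms=9/7b +96.67ms=3/14b
7) 676.692ms=3/2b +338.346ms=3/4b
8) 1015.038ms=9/4b +338.346ms=3/4b
Σ=3b of 3 (133bpm 3/4) — PASS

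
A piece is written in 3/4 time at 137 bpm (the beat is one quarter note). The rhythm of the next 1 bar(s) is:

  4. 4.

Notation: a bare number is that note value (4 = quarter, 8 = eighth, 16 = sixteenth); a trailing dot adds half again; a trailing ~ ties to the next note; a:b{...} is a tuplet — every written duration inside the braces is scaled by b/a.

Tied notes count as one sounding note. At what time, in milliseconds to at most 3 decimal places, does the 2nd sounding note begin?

note 2 onset = 3/2b = 656.934ms

1. 0.0ms @ 0 + 656.934ms (3/2)
2. 656.934ms @ 3/2 + 656.934ms (3/2)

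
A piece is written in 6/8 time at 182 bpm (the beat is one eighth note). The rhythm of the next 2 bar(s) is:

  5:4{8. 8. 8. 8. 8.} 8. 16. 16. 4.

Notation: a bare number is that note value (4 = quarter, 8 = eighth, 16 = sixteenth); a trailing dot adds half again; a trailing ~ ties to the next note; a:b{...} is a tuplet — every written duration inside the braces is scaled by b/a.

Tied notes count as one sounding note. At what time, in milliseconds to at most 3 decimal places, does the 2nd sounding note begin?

note 2 onset = 6/5b = 395.604ms

1. 0.0ms @ 0 + 395.604ms (6/5)
2. 395.604ms @ 6/5 + 395.604ms (6/5)
3. 791.209ms @ 12/5 + 395.604ms (6/5)
4. 1186.813ms @ 18/5 + 395.604ms (6/5)
5. 1582.418ms @ 24/5 + 395.604ms (6/5)
6. 1978.022ms @ 6 + 494.505ms (3/2)
7. 2472.527ms @ 15/2 + 247.253ms (3/4)
8. 2719.78ms @ 33/4 + 247.253ms (3/4)
9. 2967.033ms @ 9 + 989.011ms (3)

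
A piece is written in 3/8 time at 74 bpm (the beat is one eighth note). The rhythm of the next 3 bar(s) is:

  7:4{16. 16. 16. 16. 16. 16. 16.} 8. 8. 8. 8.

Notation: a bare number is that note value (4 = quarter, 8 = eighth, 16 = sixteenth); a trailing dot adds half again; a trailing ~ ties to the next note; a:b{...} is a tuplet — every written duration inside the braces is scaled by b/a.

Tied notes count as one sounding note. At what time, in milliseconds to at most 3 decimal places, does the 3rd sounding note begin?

note 3 onset = 6/7b = 694.981ms

1. 0.0ms @ 0 + 347.49ms (3/7)
2. 347.49ms @ 3/7 + 347.49ms (3/7)
3. 694.981ms @ 6/7 + 347.49ms (3/7)
4. 1042.471ms @ 9/7 + 347.49ms (3/7)
5. 1389.961ms @ 12/7 + 347.49ms (3/7)
6. 1737.452ms @ 15/7 + 347.49ms (3/7)
7. 2084.942ms @ 18/7 + 347.49ms (3/7)
8. 2432.432ms @ 3 + 1216.216ms (3/2)
9. 3648.649ms @ 9/2 + 1216.216ms (3/2)
10. 4864.865ms @ 6 + 1216.216ms (3/2)
11. 6081.081ms @ 15/2 + 1216.216ms (3/2)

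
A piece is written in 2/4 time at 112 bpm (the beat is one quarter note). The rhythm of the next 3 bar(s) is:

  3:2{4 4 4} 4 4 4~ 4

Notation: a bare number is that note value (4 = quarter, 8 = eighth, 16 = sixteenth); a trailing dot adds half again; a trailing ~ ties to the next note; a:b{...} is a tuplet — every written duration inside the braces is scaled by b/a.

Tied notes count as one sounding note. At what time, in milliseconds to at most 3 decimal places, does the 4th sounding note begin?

note 4 onset = 2b = 1071.429ms

1. 0.0ms @ 0 + 357.143ms (2/3)
2. 357.143ms @ 2/3 + 357.143ms (2/3)
3. 714.286ms @ 4/3 + 357.143ms (2/3)
4. 1071.429ms @ 2 + 535.714ms (1)
5. 1607.143ms @ 3 + 535.714ms (1)
6. 2142.857ms @ 4 + 1071.429ms (2)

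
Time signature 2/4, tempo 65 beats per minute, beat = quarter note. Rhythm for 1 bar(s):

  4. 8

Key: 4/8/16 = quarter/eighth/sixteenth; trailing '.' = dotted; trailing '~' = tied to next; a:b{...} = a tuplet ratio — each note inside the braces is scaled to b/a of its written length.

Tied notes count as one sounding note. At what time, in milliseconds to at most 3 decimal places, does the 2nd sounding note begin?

note 2 onset = 3/2b = 1384.615ms

1. 0.0ms @ 0 + 1384.615ms (3/2)
2. 1384.615ms @ 3/2 + 461.538ms (1/2)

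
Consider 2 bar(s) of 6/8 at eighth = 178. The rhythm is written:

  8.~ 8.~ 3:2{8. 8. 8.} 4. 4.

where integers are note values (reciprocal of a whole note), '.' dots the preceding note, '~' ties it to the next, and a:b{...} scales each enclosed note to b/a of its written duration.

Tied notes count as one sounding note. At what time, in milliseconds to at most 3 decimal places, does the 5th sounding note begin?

1. 0.0ms @ 0 + 1348.315ms (4)
2. 1348.315ms @ 4 + 337.079ms (1)
3. 1685.393ms @ 5 + 337.079ms (1)
4. 2022.472ms @ 6 + 1011.236ms (3)
5. 3033.708ms @ 9 + 1011.236ms (3)

note 5 onset = 9b = 3033.708ms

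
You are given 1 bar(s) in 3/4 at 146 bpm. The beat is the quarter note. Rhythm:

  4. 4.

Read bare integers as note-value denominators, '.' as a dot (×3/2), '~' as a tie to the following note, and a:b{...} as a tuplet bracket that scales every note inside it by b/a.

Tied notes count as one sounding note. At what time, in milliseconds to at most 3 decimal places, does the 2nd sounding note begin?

note 2 onset = 3/2b = 616.438ms

1. 0.0ms @ 0 + 616.438ms (3/2)
2. 616.438ms @ 3/2 + 616.438ms (3/2)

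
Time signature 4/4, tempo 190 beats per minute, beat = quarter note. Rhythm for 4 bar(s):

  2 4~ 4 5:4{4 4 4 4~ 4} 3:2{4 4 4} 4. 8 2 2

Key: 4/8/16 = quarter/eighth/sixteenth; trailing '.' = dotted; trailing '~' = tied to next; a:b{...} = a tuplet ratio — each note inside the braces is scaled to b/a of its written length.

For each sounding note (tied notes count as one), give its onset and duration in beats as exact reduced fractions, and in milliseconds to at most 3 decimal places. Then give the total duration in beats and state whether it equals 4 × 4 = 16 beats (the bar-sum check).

1) 0.0ms=0b +631.579ms=2b
2) 631.579ms=2b +631.579ms=2b
3) 1263.158ms=4b +252.632ms=4/5b
4) 1515.789ms=24/5b +252.632ms=4/5b
5) 1768.421ms=28/5b +252.632ms=4/5b
6) 2021.053ms=32/5b +505.263ms=8/5b
7) 2526.316ms=8b +210.526ms=2/3b
8) 2736.842ms=26/3b +210.526ms=2/3b
9) 2947.368ms=28/3b +210.526ms=2/3b
10) 3157.895ms=10b +473.684ms=3/2b
11) 3631.579ms=23/2b +157.895ms=1/2b
12) 3789.474ms=12b +631.579ms=2b
13) 4421.053ms=14b +631.579ms=2b
Σ=16b of 16 (190bpm 4/4) — PASS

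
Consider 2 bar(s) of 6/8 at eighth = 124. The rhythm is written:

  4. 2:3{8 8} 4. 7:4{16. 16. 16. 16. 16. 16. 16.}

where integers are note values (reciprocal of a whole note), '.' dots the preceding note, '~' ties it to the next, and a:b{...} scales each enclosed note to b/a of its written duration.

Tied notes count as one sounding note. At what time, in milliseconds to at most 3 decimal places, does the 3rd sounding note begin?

1. 0.0ms @ 0 + 1451.613ms (3)
2. 1451.613ms @ 3 + 725.806ms (3/2)
3. 2177.419ms @ 9/2 + 725.806ms (3/2)
4. 2903.226ms @ 6 + 1451.613ms (3)
5. 4354.839ms @ 9 + 207.373ms (3/7)
6. 4562.212ms @ 66/7 + 207.373ms (3/7)
7. 4769.585ms @ 69/7 + 207.373ms (3/7)
8. 4976.959ms @ 72/7 + 207.373ms (3/7)
9. 5184.332ms @ 75/7 + 207.373ms (3/7)
10. 5391.705ms @ 78/7 + 207.373ms (3/7)
11. 5599.078ms @ 81/7 + 207.373ms (3/7)

note 3 onset = 9/2b = 2177.419ms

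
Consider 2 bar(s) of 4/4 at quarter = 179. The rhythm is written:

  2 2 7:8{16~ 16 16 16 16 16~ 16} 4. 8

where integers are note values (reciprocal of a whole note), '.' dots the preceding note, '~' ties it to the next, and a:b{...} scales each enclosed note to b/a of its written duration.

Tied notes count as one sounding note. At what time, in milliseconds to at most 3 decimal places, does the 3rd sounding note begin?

note 3 onset = 4b = 1340.782ms

1. 0.0ms @ 0 + 670.391ms (2)
2. 670.391ms @ 2 + 670.391ms (2)
3. 1340.782ms @ 4 + 191.54ms (4/7)
4. 1532.322ms @ 32/7 + 95.77ms (2/7)
5. 1628.093ms @ 34/7 + 95.77ms (2/7)
6. 1723.863ms @ 36/7 + 95.77ms (2/7)
7. 1819.633ms @ 38/7 + 191.54ms (4/7)
8. 2011.173ms @ 6 + 502.793ms (3/2)
9. 2513.966ms @ 15/2 + 167.598ms (1/2)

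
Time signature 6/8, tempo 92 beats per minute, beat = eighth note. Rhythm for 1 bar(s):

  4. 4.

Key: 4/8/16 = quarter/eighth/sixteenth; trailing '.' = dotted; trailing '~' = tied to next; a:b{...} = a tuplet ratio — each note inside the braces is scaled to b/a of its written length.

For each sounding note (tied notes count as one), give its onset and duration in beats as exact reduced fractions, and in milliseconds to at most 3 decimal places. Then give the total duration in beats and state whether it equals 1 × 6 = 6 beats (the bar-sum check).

1) 0.0ms=0b +1956.522ms=3b
2) 1956.522ms=3b +1956.522ms=3b
Σ=6b of 6 (92bpm 6/8) — PASS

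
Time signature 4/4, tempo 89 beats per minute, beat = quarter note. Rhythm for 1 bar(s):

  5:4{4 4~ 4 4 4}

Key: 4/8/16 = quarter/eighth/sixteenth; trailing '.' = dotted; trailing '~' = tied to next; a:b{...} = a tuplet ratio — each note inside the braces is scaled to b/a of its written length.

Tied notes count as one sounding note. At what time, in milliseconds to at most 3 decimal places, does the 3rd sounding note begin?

1. 0.0ms @ 0 + 539.326ms (4/5)
2. 539.326ms @ 4/5 + 1078.652ms (8/5)
3. 1617.978ms @ 12/5 + 539.326ms (4/5)
4. 2157.303ms @ 16/5 + 539.326ms (4/5)

note 3 onset = 12/5b = 1617.978ms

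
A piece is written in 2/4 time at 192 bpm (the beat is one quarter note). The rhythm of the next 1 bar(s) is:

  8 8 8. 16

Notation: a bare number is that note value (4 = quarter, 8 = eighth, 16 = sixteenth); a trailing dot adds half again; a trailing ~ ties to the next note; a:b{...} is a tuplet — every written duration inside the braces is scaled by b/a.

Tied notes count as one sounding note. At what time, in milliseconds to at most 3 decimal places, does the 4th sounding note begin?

1. 0.0ms @ 0 + 156.25ms (1/2)
2. 156.25ms @ 1/2 + 156.25ms (1/2)
3. 312.5ms @ 1 + 234.375ms (3/4)
4. 546.875ms @ 7/4 + 78.125ms (1/4)

note 4 onset = 7/4b = 546.875ms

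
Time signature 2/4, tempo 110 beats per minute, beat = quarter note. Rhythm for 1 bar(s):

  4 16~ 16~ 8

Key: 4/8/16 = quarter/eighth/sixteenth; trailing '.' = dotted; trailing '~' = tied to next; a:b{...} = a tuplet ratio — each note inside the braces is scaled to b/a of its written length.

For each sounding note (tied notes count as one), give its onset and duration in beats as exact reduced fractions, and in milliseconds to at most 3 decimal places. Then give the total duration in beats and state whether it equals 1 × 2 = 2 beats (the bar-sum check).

1) 0.0ms=0b +545.455ms=1b
2) 545.455ms=1b +545.455ms=1b
Σ=2b of 2 (110bpm 2/4) — PASS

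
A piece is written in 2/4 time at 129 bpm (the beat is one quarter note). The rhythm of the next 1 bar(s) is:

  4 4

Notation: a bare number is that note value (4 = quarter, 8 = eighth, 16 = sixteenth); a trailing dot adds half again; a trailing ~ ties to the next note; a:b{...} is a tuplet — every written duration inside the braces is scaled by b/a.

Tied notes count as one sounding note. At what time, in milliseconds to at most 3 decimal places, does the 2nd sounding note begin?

note 2 onset = 1b = 465.116ms

1. 0.0ms @ 0 + 465.116ms (1)
2. 465.116ms @ 1 + 465.116ms (1)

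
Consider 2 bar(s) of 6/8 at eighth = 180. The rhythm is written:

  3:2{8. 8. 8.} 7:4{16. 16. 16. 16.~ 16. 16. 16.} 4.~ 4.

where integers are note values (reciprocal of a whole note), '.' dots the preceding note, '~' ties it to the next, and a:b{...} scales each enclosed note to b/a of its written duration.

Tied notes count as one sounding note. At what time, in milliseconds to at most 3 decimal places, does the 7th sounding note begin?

note 7 onset = 30/7b = 1428.571ms

1. 0.0ms @ 0 + 333.333ms (1)
2. 333.333ms @ 1 + 333.333ms (1)
3. 666.667ms @ 2 + 333.333ms (1)
4. 1000.0ms @ 3 + 142.857ms (3/7)
5. 1142.857ms @ 24/7 + 142.857ms (3/7)
6. 1285.714ms @ 27/7 + 142.857ms (3/7)
7. 1428.571ms @ 30/7 + 285.714ms (6/7)
8. 1714.286ms @ 36/7 + 142.857ms (3/7)
9. 1857.143ms @ 39/7 + 142.857ms (3/7)
10. 2000.0ms @ 6 + 2000.0ms (6)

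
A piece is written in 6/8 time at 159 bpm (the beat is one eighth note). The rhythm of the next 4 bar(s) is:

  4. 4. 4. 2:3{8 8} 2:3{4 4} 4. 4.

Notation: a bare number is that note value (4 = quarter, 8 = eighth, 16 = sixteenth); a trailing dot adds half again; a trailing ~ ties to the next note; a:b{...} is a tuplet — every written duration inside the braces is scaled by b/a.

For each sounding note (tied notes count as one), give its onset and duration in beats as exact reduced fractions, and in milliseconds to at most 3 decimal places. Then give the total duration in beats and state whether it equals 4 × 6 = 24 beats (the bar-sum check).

1) 0.0ms=0b +1132.075ms=3b
2) 1132.075ms=3b +1132.075ms=3b
3) 2264.151ms=6b +1132.075ms=3b
4) 3396.226ms=9b +566.038ms=3/2b
5) 3962.264ms=21/2b +566.038ms=3/2b
6) 4528.302ms=12b +1132.075ms=3b
7) 5660.377ms=15b +1132.075ms=3b
8) 6792.453ms=18b +1132.075ms=3b
9) 7924.528ms=21b +1132.075ms=3b
Σ=24b of 24 (159bpm 6/8) — PASS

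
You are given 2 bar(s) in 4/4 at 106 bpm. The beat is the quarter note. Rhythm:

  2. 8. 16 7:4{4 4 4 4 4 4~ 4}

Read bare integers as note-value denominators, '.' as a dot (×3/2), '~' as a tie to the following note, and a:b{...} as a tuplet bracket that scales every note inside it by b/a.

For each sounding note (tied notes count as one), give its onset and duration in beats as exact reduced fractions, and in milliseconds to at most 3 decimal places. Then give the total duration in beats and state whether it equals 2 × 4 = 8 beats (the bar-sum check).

1) 0.0ms=0b +1698.113ms=3b
2) 1698.113ms=3b +424.528ms=3/4b
3) 2122.642ms=15/4b +141.509ms=1/4b
4) 2264.151ms=4b +323.45ms=4/7b
5) 2587.601ms=32/7b +323.45ms=4/7b
6) 2911.051ms=36/7b +323.45ms=4/7b
7) 3234.501ms=40/7b +323.45ms=4/7b
8) 3557.951ms=44/7b +323.45ms=4/7b
9) 3881.402ms=48/7b +646.9ms=8/7b
Σ=8b of 8 (106bpm 4/4) — PASS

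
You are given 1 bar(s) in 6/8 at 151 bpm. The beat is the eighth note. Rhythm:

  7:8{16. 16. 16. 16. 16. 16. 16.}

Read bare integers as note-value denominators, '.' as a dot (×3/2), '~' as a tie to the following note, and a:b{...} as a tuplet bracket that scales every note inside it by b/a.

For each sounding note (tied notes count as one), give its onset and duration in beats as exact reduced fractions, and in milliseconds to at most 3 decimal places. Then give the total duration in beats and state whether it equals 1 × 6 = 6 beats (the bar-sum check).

1) 0.0ms=0b +340.587ms=6/7b
2) 340.587ms=6/7b +340.587ms=6/7b
3) 681.173ms=12/7b +340.587ms=6/7b
4) 1021.76ms=18/7b +340.587ms=6/7b
5) 1362.346ms=24/7b +340.587ms=6/7b
6) 1702.933ms=30/7b +340.587ms=6/7b
7) 2043.519ms=36/7b +340.587ms=6/7b
Σ=6b of 6 (151bpm 6/8) — PASS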